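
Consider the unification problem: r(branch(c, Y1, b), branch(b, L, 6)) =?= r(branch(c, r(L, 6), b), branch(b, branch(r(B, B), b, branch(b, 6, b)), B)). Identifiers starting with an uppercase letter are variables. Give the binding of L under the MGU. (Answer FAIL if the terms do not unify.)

Decompose r/2: branch(c, Y1, b) =?= branch(c, r(L, 6), b),  branch(b, L, 6) =?= branch(b, branch(r(B, B), b, branch(b, 6, b)), B).
Decompose branch/3: c =?= c,  Y1 =?= r(L, 6),  b =?= b.
Delete trivial equation c =?= c.
Bind Y1 := r(L, 6); no other remaining equation mentions Y1.
Delete trivial equation b =?= b.
Decompose branch/3: b =?= b,  L =?= branch(r(B, B), b, branch(b, 6, b)),  6 =?= B.
Delete trivial equation b =?= b.
Bind L := branch(r(B, B), b, branch(b, 6, b)); no other remaining equation mentions L. Substituting into the earlier binding gives Y1 := r(branch(r(B, B), b, branch(b, 6, b)), 6).
Bind B := 6. Substituting into the earlier bindings gives Y1 := r(branch(r(6, 6), b, branch(b, 6, b)), 6), L := branch(r(6, 6), b, branch(b, 6, b)).
MGU = { Y1 := r(branch(r(6, 6), b, branch(b, 6, b)), 6), L := branch(r(6, 6), b, branch(b, 6, b)), B := 6 }, so L := branch(r(6, 6), b, branch(b, 6, b)).

branch(r(6, 6), b, branch(b, 6, b))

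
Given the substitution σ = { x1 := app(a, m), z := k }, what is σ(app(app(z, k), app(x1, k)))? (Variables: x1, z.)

app(app(k, k), app(app(a, m), k))

Replace each occurrence of x1 with app(a, m).
Replace each occurrence of z with k.
Result: app(app(k, k), app(app(a, m), k)).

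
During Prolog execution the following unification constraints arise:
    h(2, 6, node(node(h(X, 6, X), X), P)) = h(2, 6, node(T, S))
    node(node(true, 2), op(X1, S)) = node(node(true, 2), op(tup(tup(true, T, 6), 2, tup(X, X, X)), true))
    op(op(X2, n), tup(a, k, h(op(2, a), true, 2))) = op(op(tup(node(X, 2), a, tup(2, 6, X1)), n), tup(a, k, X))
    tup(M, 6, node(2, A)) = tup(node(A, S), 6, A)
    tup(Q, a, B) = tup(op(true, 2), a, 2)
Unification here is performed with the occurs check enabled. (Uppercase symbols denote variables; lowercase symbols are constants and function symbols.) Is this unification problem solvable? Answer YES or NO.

NO

Decompose h/3: 2 = 2,  6 = 6,  node(node(h(X, 6, X), X), P) = node(T, S).
Delete trivial equation 2 = 2.
Delete trivial equation 6 = 6.
Decompose node/2: node(h(X, 6, X), X) = T,  P = S.
Bind T := node(h(X, 6, X), X); substituting into the one remaining equation that mentions T gives: node(node(true, 2), op(X1, S)) = node(node(true, 2), op(tup(tup(true, node(h(X, 6, X), X), 6), 2, tup(X, X, X)), true)).
Bind P := S; no other remaining equation mentions P.
Decompose node/2: node(true, 2) = node(true, 2),  op(X1, S) = op(tup(tup(true, node(h(X, 6, X), X), 6), 2, tup(X, X, X)), true).
Delete trivial equation node(true, 2) = node(true, 2).
Decompose op/2: X1 = tup(tup(true, node(h(X, 6, X), X), 6), 2, tup(X, X, X)),  S = true.
Bind X1 := tup(tup(true, node(h(X, 6, X), X), 6), 2, tup(X, X, X)); substituting into the one remaining equation that mentions X1 gives: op(op(X2, n), tup(a, k, h(op(2, a), true, 2))) = op(op(tup(node(X, 2), a, tup(2, 6, tup(tup(true, node(h(X, 6, X), X), 6), 2, tup(X, X, X)))), n), tup(a, k, X)).
Bind S := true; substituting into the one remaining equation that mentions S gives: tup(M, 6, node(2, A)) = tup(node(A, true), 6, A). Substituting into the earlier binding gives P := true.
Decompose op/2: op(X2, n) = op(tup(node(X, 2), a, tup(2, 6, tup(tup(true, node(h(X, 6, X), X), 6), 2, tup(X, X, X)))), n),  tup(a, k, h(op(2, a), true, 2)) = tup(a, k, X).
Decompose op/2: X2 = tup(node(X, 2), a, tup(2, 6, tup(tup(true, node(h(X, 6, X), X), 6), 2, tup(X, X, X)))),  n = n.
Bind X2 := tup(node(X, 2), a, tup(2, 6, tup(tup(true, node(h(X, 6, X), X), 6), 2, tup(X, X, X)))); no other remaining equation mentions X2.
Delete trivial equation n = n.
Decompose tup/3: a = a,  k = k,  h(op(2, a), true, 2) = X.
Delete trivial equation a = a.
Delete trivial equation k = k.
Bind X := h(op(2, a), true, 2); no other remaining equation mentions X. Substituting into the earlier bindings gives T := node(h(h(op(2, a), true, 2), 6, h(op(2, a), true, 2)), h(op(2, a), true, 2)), X1 := tup(tup(true, node(h(h(op(2, a), true, 2), 6, h(op(2, a), true, 2)), h(op(2, a), true, 2)), 6), 2, tup(h(op(2, a), true, 2), h(op(2, a), true, 2), h(op(2, a), true, 2))), X2 := tup(node(h(op(2, a), true, 2), 2), a, tup(2, 6, tup(tup(true, node(h(h(op(2, a), true, 2), 6, h(op(2, a), true, 2)), h(op(2, a), true, 2)), 6), 2, tup(h(op(2, a), true, 2), h(op(2, a), true, 2), h(op(2, a), true, 2))))).
Decompose tup/3: M = node(A, true),  6 = 6,  node(2, A) = A.
Bind M := node(A, true); no other remaining equation mentions M.
Delete trivial equation 6 = 6.
Occurs check fails: A occurs in node(2, A); the equation A = node(2, A) has no finite solution.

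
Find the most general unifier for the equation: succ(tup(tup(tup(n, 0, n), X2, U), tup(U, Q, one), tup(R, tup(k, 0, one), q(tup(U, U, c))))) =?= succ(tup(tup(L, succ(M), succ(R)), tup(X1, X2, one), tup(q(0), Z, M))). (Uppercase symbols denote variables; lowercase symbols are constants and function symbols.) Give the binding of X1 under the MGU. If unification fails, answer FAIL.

succ(q(0))

Decompose succ/1: tup(tup(tup(n, 0, n), X2, U), tup(U, Q, one), tup(R, tup(k, 0, one), q(tup(U, U, c)))) =?= tup(tup(L, succ(M), succ(R)), tup(X1, X2, one), tup(q(0), Z, M)).
Decompose tup/3: tup(tup(n, 0, n), X2, U) =?= tup(L, succ(M), succ(R)),  tup(U, Q, one) =?= tup(X1, X2, one),  tup(R, tup(k, 0, one), q(tup(U, U, c))) =?= tup(q(0), Z, M).
Decompose tup/3: tup(n, 0, n) =?= L,  X2 =?= succ(M),  U =?= succ(R).
Bind L := tup(n, 0, n); no other remaining equation mentions L.
Bind X2 := succ(M); substituting into the one remaining equation that mentions X2 gives: tup(U, Q, one) =?= tup(X1, succ(M), one).
Bind U := succ(R); substituting into the remaining equations gives: tup(succ(R), Q, one) =?= tup(X1, succ(M), one),  tup(R, tup(k, 0, one), q(tup(succ(R), succ(R), c))) =?= tup(q(0), Z, M).
Decompose tup/3: succ(R) =?= X1,  Q =?= succ(M),  one =?= one.
Bind X1 := succ(R); no other remaining equation mentions X1.
Bind Q := succ(M); no other remaining equation mentions Q.
Delete trivial equation one =?= one.
Decompose tup/3: R =?= q(0),  tup(k, 0, one) =?= Z,  q(tup(succ(R), succ(R), c)) =?= M.
Bind R := q(0); substituting into the one remaining equation that mentions R gives: q(tup(succ(q(0)), succ(q(0)), c)) =?= M. Substituting into the earlier bindings gives U := succ(q(0)), X1 := succ(q(0)).
Bind Z := tup(k, 0, one); no other remaining equation mentions Z.
Bind M := q(tup(succ(q(0)), succ(q(0)), c)). Substituting into the earlier bindings gives X2 := succ(q(tup(succ(q(0)), succ(q(0)), c))), Q := succ(q(tup(succ(q(0)), succ(q(0)), c))).
MGU = { L ↦ tup(n, 0, n), X2 ↦ succ(q(tup(succ(q(0)), succ(q(0)), c))), U ↦ succ(q(0)), X1 ↦ succ(q(0)), Q ↦ succ(q(tup(succ(q(0)), succ(q(0)), c))), R ↦ q(0), Z ↦ tup(k, 0, one), M ↦ q(tup(succ(q(0)), succ(q(0)), c)) }, so X1 ↦ succ(q(0)).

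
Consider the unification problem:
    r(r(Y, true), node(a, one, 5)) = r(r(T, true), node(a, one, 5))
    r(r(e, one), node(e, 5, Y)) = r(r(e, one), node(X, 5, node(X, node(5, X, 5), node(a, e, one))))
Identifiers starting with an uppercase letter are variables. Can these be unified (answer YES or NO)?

Decompose r/2: r(Y, true) = r(T, true),  node(a, one, 5) = node(a, one, 5).
Decompose r/2: Y = T,  true = true.
Bind Y := T; substituting into the one remaining equation that mentions Y gives: r(r(e, one), node(e, 5, T)) = r(r(e, one), node(X, 5, node(X, node(5, X, 5), node(a, e, one)))).
Delete trivial equation true = true.
Delete trivial equation node(a, one, 5) = node(a, one, 5).
Decompose r/2: r(e, one) = r(e, one),  node(e, 5, T) = node(X, 5, node(X, node(5, X, 5), node(a, e, one))).
Delete trivial equation r(e, one) = r(e, one).
Decompose node/3: e = X,  5 = 5,  T = node(X, node(5, X, 5), node(a, e, one)).
Bind X := e; substituting into the one remaining equation that mentions X gives: T = node(e, node(5, e, 5), node(a, e, one)).
Delete trivial equation 5 = 5.
Bind T := node(e, node(5, e, 5), node(a, e, one)). Substituting into the earlier binding gives Y := node(e, node(5, e, 5), node(a, e, one)).
No equations remain and no clash or occurs-check failure arose, so a unifier exists.

YES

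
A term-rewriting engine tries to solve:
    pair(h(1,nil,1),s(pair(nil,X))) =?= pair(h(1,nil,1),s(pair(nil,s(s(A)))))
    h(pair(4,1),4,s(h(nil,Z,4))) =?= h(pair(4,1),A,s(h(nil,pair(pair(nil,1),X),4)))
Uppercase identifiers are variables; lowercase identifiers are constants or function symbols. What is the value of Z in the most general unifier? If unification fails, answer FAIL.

Decompose pair/2: h(1,nil,1) =?= h(1,nil,1),  s(pair(nil,X)) =?= s(pair(nil,s(s(A)))).
Delete trivial equation h(1,nil,1) =?= h(1,nil,1).
Decompose s/1: pair(nil,X) =?= pair(nil,s(s(A))).
Decompose pair/2: nil =?= nil,  X =?= s(s(A)).
Delete trivial equation nil =?= nil.
Bind X := s(s(A)); substituting into the remaining equation gives: h(pair(4,1),4,s(h(nil,Z,4))) =?= h(pair(4,1),A,s(h(nil,pair(pair(nil,1),s(s(A))),4))).
Decompose h/3: pair(4,1) =?= pair(4,1),  4 =?= A,  s(h(nil,Z,4)) =?= s(h(nil,pair(pair(nil,1),s(s(A))),4)).
Delete trivial equation pair(4,1) =?= pair(4,1).
Bind A := 4; substituting into the remaining equation gives: s(h(nil,Z,4)) =?= s(h(nil,pair(pair(nil,1),s(s(4))),4)). Substituting into the earlier binding gives X := s(s(4)).
Decompose s/1: h(nil,Z,4) =?= h(nil,pair(pair(nil,1),s(s(4))),4).
Decompose h/3: nil =?= nil,  Z =?= pair(pair(nil,1),s(s(4))),  4 =?= 4.
Delete trivial equation nil =?= nil.
Bind Z := pair(pair(nil,1),s(s(4))); no other remaining equation mentions Z.
Delete trivial equation 4 =?= 4.
MGU = { X := s(s(4)), A := 4, Z := pair(pair(nil,1),s(s(4))) }, so Z := pair(pair(nil,1),s(s(4))).

pair(pair(nil,1),s(s(4)))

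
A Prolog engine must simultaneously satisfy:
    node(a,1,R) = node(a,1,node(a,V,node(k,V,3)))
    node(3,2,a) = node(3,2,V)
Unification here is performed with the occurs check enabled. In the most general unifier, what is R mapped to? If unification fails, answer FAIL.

Decompose node/3: a = a,  1 = 1,  R = node(a,V,node(k,V,3)).
Delete trivial equation a = a.
Delete trivial equation 1 = 1.
Bind R := node(a,V,node(k,V,3)); no other remaining equation mentions R.
Decompose node/3: 3 = 3,  2 = 2,  a = V.
Delete trivial equation 3 = 3.
Delete trivial equation 2 = 2.
Bind V := a. Substituting into the earlier binding gives R := node(a,a,node(k,a,3)).
MGU = { R -> node(a,a,node(k,a,3)), V -> a }, so R -> node(a,a,node(k,a,3)).

node(a,a,node(k,a,3))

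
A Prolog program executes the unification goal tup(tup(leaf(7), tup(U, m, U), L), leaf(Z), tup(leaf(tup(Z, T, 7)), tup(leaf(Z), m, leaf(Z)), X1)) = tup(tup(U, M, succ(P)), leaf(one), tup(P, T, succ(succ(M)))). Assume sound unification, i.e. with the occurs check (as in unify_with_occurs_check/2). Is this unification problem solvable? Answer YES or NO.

Decompose tup/3: tup(leaf(7), tup(U, m, U), L) = tup(U, M, succ(P)),  leaf(Z) = leaf(one),  tup(leaf(tup(Z, T, 7)), tup(leaf(Z), m, leaf(Z)), X1) = tup(P, T, succ(succ(M))).
Decompose tup/3: leaf(7) = U,  tup(U, m, U) = M,  L = succ(P).
Bind U := leaf(7); substituting into the one remaining equation that mentions U gives: tup(leaf(7), m, leaf(7)) = M.
Bind M := tup(leaf(7), m, leaf(7)); substituting into the one remaining equation that mentions M gives: tup(leaf(tup(Z, T, 7)), tup(leaf(Z), m, leaf(Z)), X1) = tup(P, T, succ(succ(tup(leaf(7), m, leaf(7))))).
Bind L := succ(P); no other remaining equation mentions L.
Decompose leaf/1: Z = one.
Bind Z := one; substituting into the remaining equation gives: tup(leaf(tup(one, T, 7)), tup(leaf(one), m, leaf(one)), X1) = tup(P, T, succ(succ(tup(leaf(7), m, leaf(7))))).
Decompose tup/3: leaf(tup(one, T, 7)) = P,  tup(leaf(one), m, leaf(one)) = T,  X1 = succ(succ(tup(leaf(7), m, leaf(7)))).
Bind P := leaf(tup(one, T, 7)); no other remaining equation mentions P. Substituting into the earlier binding gives L := succ(leaf(tup(one, T, 7))).
Bind T := tup(leaf(one), m, leaf(one)); no other remaining equation mentions T. Substituting into the earlier bindings gives L := succ(leaf(tup(one, tup(leaf(one), m, leaf(one)), 7))), P := leaf(tup(one, tup(leaf(one), m, leaf(one)), 7)).
Bind X1 := succ(succ(tup(leaf(7), m, leaf(7)))).
No equations remain and no clash or occurs-check failure arose, so a unifier exists.

YES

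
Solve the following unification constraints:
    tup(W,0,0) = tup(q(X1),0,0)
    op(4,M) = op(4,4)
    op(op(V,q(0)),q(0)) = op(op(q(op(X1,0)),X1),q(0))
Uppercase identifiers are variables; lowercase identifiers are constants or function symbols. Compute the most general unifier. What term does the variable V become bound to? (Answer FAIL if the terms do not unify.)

q(op(q(0),0))

Decompose tup/3: W = q(X1),  0 = 0,  0 = 0.
Bind W := q(X1); no other remaining equation mentions W.
Delete trivial equation 0 = 0.
Delete trivial equation 0 = 0.
Decompose op/2: 4 = 4,  M = 4.
Delete trivial equation 4 = 4.
Bind M := 4; no other remaining equation mentions M.
Decompose op/2: op(V,q(0)) = op(q(op(X1,0)),X1),  q(0) = q(0).
Decompose op/2: V = q(op(X1,0)),  q(0) = X1.
Bind V := q(op(X1,0)); no other remaining equation mentions V.
Bind X1 := q(0); no other remaining equation mentions X1. Substituting into the earlier bindings gives W := q(q(0)), V := q(op(q(0),0)).
Delete trivial equation q(0) = q(0).
MGU = { W ↦ q(q(0)), M ↦ 4, V ↦ q(op(q(0),0)), X1 ↦ q(0) }, so V ↦ q(op(q(0),0)).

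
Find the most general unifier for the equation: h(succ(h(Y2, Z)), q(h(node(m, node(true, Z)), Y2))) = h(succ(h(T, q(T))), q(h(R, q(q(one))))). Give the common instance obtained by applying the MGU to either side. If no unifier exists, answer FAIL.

h(succ(h(q(q(one)), q(q(q(one))))), q(h(node(m, node(true, q(q(q(one))))), q(q(one)))))

Decompose h/2: succ(h(Y2, Z)) = succ(h(T, q(T))),  q(h(node(m, node(true, Z)), Y2)) = q(h(R, q(q(one)))).
Decompose succ/1: h(Y2, Z) = h(T, q(T)).
Decompose h/2: Y2 = T,  Z = q(T).
Bind Y2 := T; substituting into the one remaining equation that mentions Y2 gives: q(h(node(m, node(true, Z)), T)) = q(h(R, q(q(one)))).
Bind Z := q(T); substituting into the remaining equation gives: q(h(node(m, node(true, q(T))), T)) = q(h(R, q(q(one)))).
Decompose q/1: h(node(m, node(true, q(T))), T) = h(R, q(q(one))).
Decompose h/2: node(m, node(true, q(T))) = R,  T = q(q(one)).
Bind R := node(m, node(true, q(T))); no other remaining equation mentions R.
Bind T := q(q(one)). Substituting into the earlier bindings gives Y2 := q(q(one)), Z := q(q(q(one))), R := node(m, node(true, q(q(q(one))))).
Applying the MGU to either side gives h(succ(h(q(q(one)), q(q(q(one))))), q(h(node(m, node(true, q(q(q(one))))), q(q(one))))).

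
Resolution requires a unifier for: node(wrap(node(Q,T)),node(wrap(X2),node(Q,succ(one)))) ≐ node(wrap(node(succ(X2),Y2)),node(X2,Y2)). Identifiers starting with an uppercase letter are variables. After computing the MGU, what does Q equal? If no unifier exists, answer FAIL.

Decompose node/2: wrap(node(Q,T)) ≐ wrap(node(succ(X2),Y2)),  node(wrap(X2),node(Q,succ(one))) ≐ node(X2,Y2).
Decompose wrap/1: node(Q,T) ≐ node(succ(X2),Y2).
Decompose node/2: Q ≐ succ(X2),  T ≐ Y2.
Bind Q := succ(X2); substituting into the one remaining equation that mentions Q gives: node(wrap(X2),node(succ(X2),succ(one))) ≐ node(X2,Y2).
Bind T := Y2; no other remaining equation mentions T.
Decompose node/2: wrap(X2) ≐ X2,  node(succ(X2),succ(one)) ≐ Y2.
Occurs check fails: X2 occurs in wrap(X2); the equation X2 ≐ wrap(X2) has no finite solution.

FAIL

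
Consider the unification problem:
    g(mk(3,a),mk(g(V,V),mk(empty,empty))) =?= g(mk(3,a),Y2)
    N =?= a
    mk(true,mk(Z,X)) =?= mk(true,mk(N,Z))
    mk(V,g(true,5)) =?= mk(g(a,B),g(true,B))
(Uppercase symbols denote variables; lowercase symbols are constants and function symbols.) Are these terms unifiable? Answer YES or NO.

Decompose g/2: mk(3,a) =?= mk(3,a),  mk(g(V,V),mk(empty,empty)) =?= Y2.
Delete trivial equation mk(3,a) =?= mk(3,a).
Bind Y2 := mk(g(V,V),mk(empty,empty)); no other remaining equation mentions Y2.
Bind N := a; substituting into the one remaining equation that mentions N gives: mk(true,mk(Z,X)) =?= mk(true,mk(a,Z)).
Decompose mk/2: true =?= true,  mk(Z,X) =?= mk(a,Z).
Delete trivial equation true =?= true.
Decompose mk/2: Z =?= a,  X =?= Z.
Bind Z := a; substituting into the one remaining equation that mentions Z gives: X =?= a.
Bind X := a; no other remaining equation mentions X.
Decompose mk/2: V =?= g(a,B),  g(true,5) =?= g(true,B).
Bind V := g(a,B); no other remaining equation mentions V. Substituting into the earlier binding gives Y2 := mk(g(g(a,B),g(a,B)),mk(empty,empty)).
Decompose g/2: true =?= true,  5 =?= B.
Delete trivial equation true =?= true.
Bind B := 5. Substituting into the earlier bindings gives Y2 := mk(g(g(a,5),g(a,5)),mk(empty,empty)), V := g(a,5).
No equations remain and no clash or occurs-check failure arose, so a unifier exists.

YES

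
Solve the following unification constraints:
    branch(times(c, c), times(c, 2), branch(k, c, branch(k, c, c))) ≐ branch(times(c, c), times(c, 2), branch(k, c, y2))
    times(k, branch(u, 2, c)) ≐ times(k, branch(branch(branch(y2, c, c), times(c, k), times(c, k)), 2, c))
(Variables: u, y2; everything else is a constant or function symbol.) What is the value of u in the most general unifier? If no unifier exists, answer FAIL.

branch(branch(branch(k, c, c), c, c), times(c, k), times(c, k))

Decompose branch/3: times(c, c) ≐ times(c, c),  times(c, 2) ≐ times(c, 2),  branch(k, c, branch(k, c, c)) ≐ branch(k, c, y2).
Delete trivial equation times(c, c) ≐ times(c, c).
Delete trivial equation times(c, 2) ≐ times(c, 2).
Decompose branch/3: k ≐ k,  c ≐ c,  branch(k, c, c) ≐ y2.
Delete trivial equation k ≐ k.
Delete trivial equation c ≐ c.
Bind y2 := branch(k, c, c); substituting into the remaining equation gives: times(k, branch(u, 2, c)) ≐ times(k, branch(branch(branch(branch(k, c, c), c, c), times(c, k), times(c, k)), 2, c)).
Decompose times/2: k ≐ k,  branch(u, 2, c) ≐ branch(branch(branch(branch(k, c, c), c, c), times(c, k), times(c, k)), 2, c).
Delete trivial equation k ≐ k.
Decompose branch/3: u ≐ branch(branch(branch(k, c, c), c, c), times(c, k), times(c, k)),  2 ≐ 2,  c ≐ c.
Bind u := branch(branch(branch(k, c, c), c, c), times(c, k), times(c, k)); no other remaining equation mentions u.
Delete trivial equation 2 ≐ 2.
Delete trivial equation c ≐ c.
MGU = { y2 := branch(k, c, c), u := branch(branch(branch(k, c, c), c, c), times(c, k), times(c, k)) }, so u := branch(branch(branch(k, c, c), c, c), times(c, k), times(c, k)).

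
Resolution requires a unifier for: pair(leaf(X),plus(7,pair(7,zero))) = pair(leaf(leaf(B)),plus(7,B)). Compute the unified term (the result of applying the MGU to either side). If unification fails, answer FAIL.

Decompose pair/2: leaf(X) = leaf(leaf(B)),  plus(7,pair(7,zero)) = plus(7,B).
Decompose leaf/1: X = leaf(B).
Bind X := leaf(B); no other remaining equation mentions X.
Decompose plus/2: 7 = 7,  pair(7,zero) = B.
Delete trivial equation 7 = 7.
Bind B := pair(7,zero). Substituting into the earlier binding gives X := leaf(pair(7,zero)).
Applying the MGU to either side gives pair(leaf(leaf(pair(7,zero))),plus(7,pair(7,zero))).

pair(leaf(leaf(pair(7,zero))),plus(7,pair(7,zero)))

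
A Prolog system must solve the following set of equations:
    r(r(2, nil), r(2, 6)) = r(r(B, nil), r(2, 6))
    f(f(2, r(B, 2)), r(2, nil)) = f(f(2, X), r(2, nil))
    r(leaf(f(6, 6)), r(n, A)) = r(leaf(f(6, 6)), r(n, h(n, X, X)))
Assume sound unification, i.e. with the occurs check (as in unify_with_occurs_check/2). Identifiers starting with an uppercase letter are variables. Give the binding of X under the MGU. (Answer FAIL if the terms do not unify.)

r(2, 2)

Decompose r/2: r(2, nil) = r(B, nil),  r(2, 6) = r(2, 6).
Decompose r/2: 2 = B,  nil = nil.
Bind B := 2; substituting into the one remaining equation that mentions B gives: f(f(2, r(2, 2)), r(2, nil)) = f(f(2, X), r(2, nil)).
Delete trivial equation nil = nil.
Delete trivial equation r(2, 6) = r(2, 6).
Decompose f/2: f(2, r(2, 2)) = f(2, X),  r(2, nil) = r(2, nil).
Decompose f/2: 2 = 2,  r(2, 2) = X.
Delete trivial equation 2 = 2.
Bind X := r(2, 2); substituting into the one remaining equation that mentions X gives: r(leaf(f(6, 6)), r(n, A)) = r(leaf(f(6, 6)), r(n, h(n, r(2, 2), r(2, 2)))).
Delete trivial equation r(2, nil) = r(2, nil).
Decompose r/2: leaf(f(6, 6)) = leaf(f(6, 6)),  r(n, A) = r(n, h(n, r(2, 2), r(2, 2))).
Delete trivial equation leaf(f(6, 6)) = leaf(f(6, 6)).
Decompose r/2: n = n,  A = h(n, r(2, 2), r(2, 2)).
Delete trivial equation n = n.
Bind A := h(n, r(2, 2), r(2, 2)).
MGU = { B ↦ 2, X ↦ r(2, 2), A ↦ h(n, r(2, 2), r(2, 2)) }, so X ↦ r(2, 2).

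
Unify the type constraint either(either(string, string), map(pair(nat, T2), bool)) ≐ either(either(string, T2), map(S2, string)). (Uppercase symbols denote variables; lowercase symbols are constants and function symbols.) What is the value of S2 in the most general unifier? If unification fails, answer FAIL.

FAIL

Decompose either/2: either(string, string) ≐ either(string, T2),  map(pair(nat, T2), bool) ≐ map(S2, string).
Decompose either/2: string ≐ string,  string ≐ T2.
Delete trivial equation string ≐ string.
Bind T2 := string; substituting into the remaining equation gives: map(pair(nat, string), bool) ≐ map(S2, string).
Decompose map/2: pair(nat, string) ≐ S2,  bool ≐ string.
Bind S2 := pair(nat, string); no other remaining equation mentions S2.
Clash: constants bool and string differ; no unifier exists.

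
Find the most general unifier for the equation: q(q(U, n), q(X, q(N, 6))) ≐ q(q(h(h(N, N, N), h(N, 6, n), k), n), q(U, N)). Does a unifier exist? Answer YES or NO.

Decompose q/2: q(U, n) ≐ q(h(h(N, N, N), h(N, 6, n), k), n),  q(X, q(N, 6)) ≐ q(U, N).
Decompose q/2: U ≐ h(h(N, N, N), h(N, 6, n), k),  n ≐ n.
Bind U := h(h(N, N, N), h(N, 6, n), k); substituting into the one remaining equation that mentions U gives: q(X, q(N, 6)) ≐ q(h(h(N, N, N), h(N, 6, n), k), N).
Delete trivial equation n ≐ n.
Decompose q/2: X ≐ h(h(N, N, N), h(N, 6, n), k),  q(N, 6) ≐ N.
Bind X := h(h(N, N, N), h(N, 6, n), k); no other remaining equation mentions X.
Occurs check fails: N occurs in q(N, 6); the equation N ≐ q(N, 6) has no finite solution.

NO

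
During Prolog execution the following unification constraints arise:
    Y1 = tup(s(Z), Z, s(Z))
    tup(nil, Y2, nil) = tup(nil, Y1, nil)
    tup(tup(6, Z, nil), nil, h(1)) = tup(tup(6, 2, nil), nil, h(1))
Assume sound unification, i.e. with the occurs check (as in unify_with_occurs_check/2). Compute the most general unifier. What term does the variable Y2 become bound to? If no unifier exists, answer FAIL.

Bind Y1 := tup(s(Z), Z, s(Z)); substituting into the one remaining equation that mentions Y1 gives: tup(nil, Y2, nil) = tup(nil, tup(s(Z), Z, s(Z)), nil).
Decompose tup/3: nil = nil,  Y2 = tup(s(Z), Z, s(Z)),  nil = nil.
Delete trivial equation nil = nil.
Bind Y2 := tup(s(Z), Z, s(Z)); no other remaining equation mentions Y2.
Delete trivial equation nil = nil.
Decompose tup/3: tup(6, Z, nil) = tup(6, 2, nil),  nil = nil,  h(1) = h(1).
Decompose tup/3: 6 = 6,  Z = 2,  nil = nil.
Delete trivial equation 6 = 6.
Bind Z := 2; no other remaining equation mentions Z. Substituting into the earlier bindings gives Y1 := tup(s(2), 2, s(2)), Y2 := tup(s(2), 2, s(2)).
Delete trivial equation nil = nil.
Delete trivial equation nil = nil.
Delete trivial equation h(1) = h(1).
MGU = { Y1 ↦ tup(s(2), 2, s(2)), Y2 ↦ tup(s(2), 2, s(2)), Z ↦ 2 }, so Y2 ↦ tup(s(2), 2, s(2)).

tup(s(2), 2, s(2))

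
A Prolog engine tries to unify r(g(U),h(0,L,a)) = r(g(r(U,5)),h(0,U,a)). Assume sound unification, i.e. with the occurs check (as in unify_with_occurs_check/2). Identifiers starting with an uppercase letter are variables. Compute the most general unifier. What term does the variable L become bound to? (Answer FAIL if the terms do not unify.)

FAIL

Decompose r/2: g(U) = g(r(U,5)),  h(0,L,a) = h(0,U,a).
Decompose g/1: U = r(U,5).
Occurs check fails: U occurs in r(U,5); the equation U = r(U,5) has no finite solution.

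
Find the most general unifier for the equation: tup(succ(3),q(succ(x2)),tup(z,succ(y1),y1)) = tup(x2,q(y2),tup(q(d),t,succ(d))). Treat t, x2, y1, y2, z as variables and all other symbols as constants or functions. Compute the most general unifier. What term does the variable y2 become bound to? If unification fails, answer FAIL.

Decompose tup/3: succ(3) = x2,  q(succ(x2)) = q(y2),  tup(z,succ(y1),y1) = tup(q(d),t,succ(d)).
Bind x2 := succ(3); substituting into the one remaining equation that mentions x2 gives: q(succ(succ(3))) = q(y2).
Decompose q/1: succ(succ(3)) = y2.
Bind y2 := succ(succ(3)); no other remaining equation mentions y2.
Decompose tup/3: z = q(d),  succ(y1) = t,  y1 = succ(d).
Bind z := q(d); no other remaining equation mentions z.
Bind t := succ(y1); no other remaining equation mentions t.
Bind y1 := succ(d). Substituting into the earlier binding gives t := succ(succ(d)).
MGU = { x2 -> succ(3), y2 -> succ(succ(3)), z -> q(d), t -> succ(succ(d)), y1 -> succ(d) }, so y2 -> succ(succ(3)).

succ(succ(3))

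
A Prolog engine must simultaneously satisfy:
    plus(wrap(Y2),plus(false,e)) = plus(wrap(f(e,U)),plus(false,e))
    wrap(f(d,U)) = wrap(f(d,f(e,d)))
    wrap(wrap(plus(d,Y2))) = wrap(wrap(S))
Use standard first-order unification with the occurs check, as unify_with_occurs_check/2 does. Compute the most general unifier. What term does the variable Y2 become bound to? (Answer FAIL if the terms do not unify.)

f(e,f(e,d))

Decompose plus/2: wrap(Y2) = wrap(f(e,U)),  plus(false,e) = plus(false,e).
Decompose wrap/1: Y2 = f(e,U).
Bind Y2 := f(e,U); substituting into the one remaining equation that mentions Y2 gives: wrap(wrap(plus(d,f(e,U)))) = wrap(wrap(S)).
Delete trivial equation plus(false,e) = plus(false,e).
Decompose wrap/1: f(d,U) = f(d,f(e,d)).
Decompose f/2: d = d,  U = f(e,d).
Delete trivial equation d = d.
Bind U := f(e,d); substituting into the remaining equation gives: wrap(wrap(plus(d,f(e,f(e,d))))) = wrap(wrap(S)). Substituting into the earlier binding gives Y2 := f(e,f(e,d)).
Decompose wrap/1: wrap(plus(d,f(e,f(e,d)))) = wrap(S).
Decompose wrap/1: plus(d,f(e,f(e,d))) = S.
Bind S := plus(d,f(e,f(e,d))).
MGU = { Y2 ↦ f(e,f(e,d)), U ↦ f(e,d), S ↦ plus(d,f(e,f(e,d))) }, so Y2 ↦ f(e,f(e,d)).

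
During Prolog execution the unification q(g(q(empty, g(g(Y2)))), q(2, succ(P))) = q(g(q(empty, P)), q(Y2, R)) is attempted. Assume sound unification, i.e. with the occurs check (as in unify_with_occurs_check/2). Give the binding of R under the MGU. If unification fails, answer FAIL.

Decompose q/2: g(q(empty, g(g(Y2)))) = g(q(empty, P)),  q(2, succ(P)) = q(Y2, R).
Decompose g/1: q(empty, g(g(Y2))) = q(empty, P).
Decompose q/2: empty = empty,  g(g(Y2)) = P.
Delete trivial equation empty = empty.
Bind P := g(g(Y2)); substituting into the remaining equation gives: q(2, succ(g(g(Y2)))) = q(Y2, R).
Decompose q/2: 2 = Y2,  succ(g(g(Y2))) = R.
Bind Y2 := 2; substituting into the remaining equation gives: succ(g(g(2))) = R. Substituting into the earlier binding gives P := g(g(2)).
Bind R := succ(g(g(2))).
MGU = { P -> g(g(2)), Y2 -> 2, R -> succ(g(g(2))) }, so R -> succ(g(g(2))).

succ(g(g(2)))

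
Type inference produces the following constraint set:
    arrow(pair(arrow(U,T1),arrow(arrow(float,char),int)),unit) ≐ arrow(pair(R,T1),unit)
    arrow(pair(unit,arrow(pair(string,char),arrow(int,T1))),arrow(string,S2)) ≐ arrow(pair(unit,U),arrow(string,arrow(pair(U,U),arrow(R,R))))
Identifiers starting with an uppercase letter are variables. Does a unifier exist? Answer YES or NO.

YES

Decompose arrow/2: pair(arrow(U,T1),arrow(arrow(float,char),int)) ≐ pair(R,T1),  unit ≐ unit.
Decompose pair/2: arrow(U,T1) ≐ R,  arrow(arrow(float,char),int) ≐ T1.
Bind R := arrow(U,T1); substituting into the one remaining equation that mentions R gives: arrow(pair(unit,arrow(pair(string,char),arrow(int,T1))),arrow(string,S2)) ≐ arrow(pair(unit,U),arrow(string,arrow(pair(U,U),arrow(arrow(U,T1),arrow(U,T1))))).
Bind T1 := arrow(arrow(float,char),int); substituting into the one remaining equation that mentions T1 gives: arrow(pair(unit,arrow(pair(string,char),arrow(int,arrow(arrow(float,char),int)))),arrow(string,S2)) ≐ arrow(pair(unit,U),arrow(string,arrow(pair(U,U),arrow(arrow(U,arrow(arrow(float,char),int)),arrow(U,arrow(arrow(float,char),int)))))). Substituting into the earlier binding gives R := arrow(U,arrow(arrow(float,char),int)).
Delete trivial equation unit ≐ unit.
Decompose arrow/2: pair(unit,arrow(pair(string,char),arrow(int,arrow(arrow(float,char),int)))) ≐ pair(unit,U),  arrow(string,S2) ≐ arrow(string,arrow(pair(U,U),arrow(arrow(U,arrow(arrow(float,char),int)),arrow(U,arrow(arrow(float,char),int))))).
Decompose pair/2: unit ≐ unit,  arrow(pair(string,char),arrow(int,arrow(arrow(float,char),int))) ≐ U.
Delete trivial equation unit ≐ unit.
Bind U := arrow(pair(string,char),arrow(int,arrow(arrow(float,char),int))); substituting into the remaining equation gives: arrow(string,S2) ≐ arrow(string,arrow(pair(arrow(pair(string,char),arrow(int,arrow(arrow(float,char),int))),arrow(pair(string,char),arrow(int,arrow(arrow(float,char),int)))),arrow(arrow(arrow(pair(string,char),arrow(int,arrow(arrow(float,char),int))),arrow(arrow(float,char),int)),arrow(arrow(pair(string,char),arrow(int,arrow(arrow(float,char),int))),arrow(arrow(float,char),int))))). Substituting into the earlier binding gives R := arrow(arrow(pair(string,char),arrow(int,arrow(arrow(float,char),int))),arrow(arrow(float,char),int)).
Decompose arrow/2: string ≐ string,  S2 ≐ arrow(pair(arrow(pair(string,char),arrow(int,arrow(arrow(float,char),int))),arrow(pair(string,char),arrow(int,arrow(arrow(float,char),int)))),arrow(arrow(arrow(pair(string,char),arrow(int,arrow(arrow(float,char),int))),arrow(arrow(float,char),int)),arrow(arrow(pair(string,char),arrow(int,arrow(arrow(float,char),int))),arrow(arrow(float,char),int)))).
Delete trivial equation string ≐ string.
Bind S2 := arrow(pair(arrow(pair(string,char),arrow(int,arrow(arrow(float,char),int))),arrow(pair(string,char),arrow(int,arrow(arrow(float,char),int)))),arrow(arrow(arrow(pair(string,char),arrow(int,arrow(arrow(float,char),int))),arrow(arrow(float,char),int)),arrow(arrow(pair(string,char),arrow(int,arrow(arrow(float,char),int))),arrow(arrow(float,char),int)))).
No equations remain and no clash or occurs-check failure arose, so a unifier exists.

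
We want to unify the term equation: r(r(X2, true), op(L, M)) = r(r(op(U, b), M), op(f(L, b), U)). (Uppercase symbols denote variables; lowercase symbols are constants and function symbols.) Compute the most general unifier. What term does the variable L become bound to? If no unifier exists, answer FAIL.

Decompose r/2: r(X2, true) = r(op(U, b), M),  op(L, M) = op(f(L, b), U).
Decompose r/2: X2 = op(U, b),  true = M.
Bind X2 := op(U, b); no other remaining equation mentions X2.
Bind M := true; substituting into the remaining equation gives: op(L, true) = op(f(L, b), U).
Decompose op/2: L = f(L, b),  true = U.
Occurs check fails: L occurs in f(L, b); the equation L = f(L, b) has no finite solution.

FAIL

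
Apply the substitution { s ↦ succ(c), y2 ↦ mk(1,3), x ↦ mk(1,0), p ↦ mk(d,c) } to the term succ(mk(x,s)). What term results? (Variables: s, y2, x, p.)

succ(mk(mk(1,0),succ(c)))

Replace each occurrence of s with succ(c).
Replace each occurrence of x with mk(1,0).
Result: succ(mk(mk(1,0),succ(c))).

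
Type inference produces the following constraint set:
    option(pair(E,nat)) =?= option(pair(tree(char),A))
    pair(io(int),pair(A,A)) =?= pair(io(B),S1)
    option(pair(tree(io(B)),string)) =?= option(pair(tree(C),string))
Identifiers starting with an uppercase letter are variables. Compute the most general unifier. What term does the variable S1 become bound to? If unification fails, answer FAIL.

pair(nat,nat)

Decompose option/1: pair(E,nat) =?= pair(tree(char),A).
Decompose pair/2: E =?= tree(char),  nat =?= A.
Bind E := tree(char); no other remaining equation mentions E.
Bind A := nat; substituting into the one remaining equation that mentions A gives: pair(io(int),pair(nat,nat)) =?= pair(io(B),S1).
Decompose pair/2: io(int) =?= io(B),  pair(nat,nat) =?= S1.
Decompose io/1: int =?= B.
Bind B := int; substituting into the one remaining equation that mentions B gives: option(pair(tree(io(int)),string)) =?= option(pair(tree(C),string)).
Bind S1 := pair(nat,nat); no other remaining equation mentions S1.
Decompose option/1: pair(tree(io(int)),string) =?= pair(tree(C),string).
Decompose pair/2: tree(io(int)) =?= tree(C),  string =?= string.
Decompose tree/1: io(int) =?= C.
Bind C := io(int); no other remaining equation mentions C.
Delete trivial equation string =?= string.
MGU = { E ↦ tree(char), A ↦ nat, B ↦ int, S1 ↦ pair(nat,nat), C ↦ io(int) }, so S1 ↦ pair(nat,nat).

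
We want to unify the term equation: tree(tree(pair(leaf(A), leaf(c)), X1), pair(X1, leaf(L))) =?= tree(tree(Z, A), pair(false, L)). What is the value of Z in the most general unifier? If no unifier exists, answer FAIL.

FAIL

Decompose tree/2: tree(pair(leaf(A), leaf(c)), X1) =?= tree(Z, A),  pair(X1, leaf(L)) =?= pair(false, L).
Decompose tree/2: pair(leaf(A), leaf(c)) =?= Z,  X1 =?= A.
Bind Z := pair(leaf(A), leaf(c)); no other remaining equation mentions Z.
Bind X1 := A; substituting into the remaining equation gives: pair(A, leaf(L)) =?= pair(false, L).
Decompose pair/2: A =?= false,  leaf(L) =?= L.
Bind A := false; no other remaining equation mentions A. Substituting into the earlier bindings gives Z := pair(leaf(false), leaf(c)), X1 := false.
Occurs check fails: L occurs in leaf(L); the equation L =?= leaf(L) has no finite solution.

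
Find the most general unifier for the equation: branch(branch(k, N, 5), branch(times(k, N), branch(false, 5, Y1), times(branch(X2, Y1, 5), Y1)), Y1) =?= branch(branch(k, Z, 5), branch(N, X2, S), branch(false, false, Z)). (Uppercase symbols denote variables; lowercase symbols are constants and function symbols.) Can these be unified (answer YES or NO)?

Decompose branch/3: branch(k, N, 5) =?= branch(k, Z, 5),  branch(times(k, N), branch(false, 5, Y1), times(branch(X2, Y1, 5), Y1)) =?= branch(N, X2, S),  Y1 =?= branch(false, false, Z).
Decompose branch/3: k =?= k,  N =?= Z,  5 =?= 5.
Delete trivial equation k =?= k.
Bind N := Z; substituting into the one remaining equation that mentions N gives: branch(times(k, Z), branch(false, 5, Y1), times(branch(X2, Y1, 5), Y1)) =?= branch(Z, X2, S).
Delete trivial equation 5 =?= 5.
Decompose branch/3: times(k, Z) =?= Z,  branch(false, 5, Y1) =?= X2,  times(branch(X2, Y1, 5), Y1) =?= S.
Occurs check fails: Z occurs in times(k, Z); the equation Z =?= times(k, Z) has no finite solution.

NO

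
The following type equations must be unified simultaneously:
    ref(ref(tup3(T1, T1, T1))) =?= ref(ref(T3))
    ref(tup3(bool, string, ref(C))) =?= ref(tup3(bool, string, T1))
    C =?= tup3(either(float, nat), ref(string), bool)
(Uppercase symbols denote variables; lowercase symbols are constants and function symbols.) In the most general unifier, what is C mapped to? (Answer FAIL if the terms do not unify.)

tup3(either(float, nat), ref(string), bool)

Decompose ref/1: ref(tup3(T1, T1, T1)) =?= ref(T3).
Decompose ref/1: tup3(T1, T1, T1) =?= T3.
Bind T3 := tup3(T1, T1, T1); no other remaining equation mentions T3.
Decompose ref/1: tup3(bool, string, ref(C)) =?= tup3(bool, string, T1).
Decompose tup3/3: bool =?= bool,  string =?= string,  ref(C) =?= T1.
Delete trivial equation bool =?= bool.
Delete trivial equation string =?= string.
Bind T1 := ref(C); no other remaining equation mentions T1. Substituting into the earlier binding gives T3 := tup3(ref(C), ref(C), ref(C)).
Bind C := tup3(either(float, nat), ref(string), bool). Substituting into the earlier bindings gives T3 := tup3(ref(tup3(either(float, nat), ref(string), bool)), ref(tup3(either(float, nat), ref(string), bool)), ref(tup3(either(float, nat), ref(string), bool))), T1 := ref(tup3(either(float, nat), ref(string), bool)).
MGU = { T3 := tup3(ref(tup3(either(float, nat), ref(string), bool)), ref(tup3(either(float, nat), ref(string), bool)), ref(tup3(either(float, nat), ref(string), bool))), T1 := ref(tup3(either(float, nat), ref(string), bool)), C := tup3(either(float, nat), ref(string), bool) }, so C := tup3(either(float, nat), ref(string), bool).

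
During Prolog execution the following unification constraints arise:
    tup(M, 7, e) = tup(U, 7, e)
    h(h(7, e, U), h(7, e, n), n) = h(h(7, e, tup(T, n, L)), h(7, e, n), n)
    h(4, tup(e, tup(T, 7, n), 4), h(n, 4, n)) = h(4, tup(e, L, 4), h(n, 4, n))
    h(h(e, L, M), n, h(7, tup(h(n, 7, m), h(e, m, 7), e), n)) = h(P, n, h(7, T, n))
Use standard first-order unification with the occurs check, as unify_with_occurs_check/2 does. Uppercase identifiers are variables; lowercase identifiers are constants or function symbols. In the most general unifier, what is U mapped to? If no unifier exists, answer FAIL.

tup(tup(h(n, 7, m), h(e, m, 7), e), n, tup(tup(h(n, 7, m), h(e, m, 7), e), 7, n))

Decompose tup/3: M = U,  7 = 7,  e = e.
Bind M := U; substituting into the one remaining equation that mentions M gives: h(h(e, L, U), n, h(7, tup(h(n, 7, m), h(e, m, 7), e), n)) = h(P, n, h(7, T, n)).
Delete trivial equation 7 = 7.
Delete trivial equation e = e.
Decompose h/3: h(7, e, U) = h(7, e, tup(T, n, L)),  h(7, e, n) = h(7, e, n),  n = n.
Decompose h/3: 7 = 7,  e = e,  U = tup(T, n, L).
Delete trivial equation 7 = 7.
Delete trivial equation e = e.
Bind U := tup(T, n, L); substituting into the one remaining equation that mentions U gives: h(h(e, L, tup(T, n, L)), n, h(7, tup(h(n, 7, m), h(e, m, 7), e), n)) = h(P, n, h(7, T, n)). Substituting into the earlier binding gives M := tup(T, n, L).
Delete trivial equation h(7, e, n) = h(7, e, n).
Delete trivial equation n = n.
Decompose h/3: 4 = 4,  tup(e, tup(T, 7, n), 4) = tup(e, L, 4),  h(n, 4, n) = h(n, 4, n).
Delete trivial equation 4 = 4.
Decompose tup/3: e = e,  tup(T, 7, n) = L,  4 = 4.
Delete trivial equation e = e.
Bind L := tup(T, 7, n); substituting into the one remaining equation that mentions L gives: h(h(e, tup(T, 7, n), tup(T, n, tup(T, 7, n))), n, h(7, tup(h(n, 7, m), h(e, m, 7), e), n)) = h(P, n, h(7, T, n)). Substituting into the earlier bindings gives M := tup(T, n, tup(T, 7, n)), U := tup(T, n, tup(T, 7, n)).
Delete trivial equation 4 = 4.
Delete trivial equation h(n, 4, n) = h(n, 4, n).
Decompose h/3: h(e, tup(T, 7, n), tup(T, n, tup(T, 7, n))) = P,  n = n,  h(7, tup(h(n, 7, m), h(e, m, 7), e), n) = h(7, T, n).
Bind P := h(e, tup(T, 7, n), tup(T, n, tup(T, 7, n))); no other remaining equation mentions P.
Delete trivial equation n = n.
Decompose h/3: 7 = 7,  tup(h(n, 7, m), h(e, m, 7), e) = T,  n = n.
Delete trivial equation 7 = 7.
Bind T := tup(h(n, 7, m), h(e, m, 7), e); no other remaining equation mentions T. Substituting into the earlier bindings gives M := tup(tup(h(n, 7, m), h(e, m, 7), e), n, tup(tup(h(n, 7, m), h(e, m, 7), e), 7, n)), U := tup(tup(h(n, 7, m), h(e, m, 7), e), n, tup(tup(h(n, 7, m), h(e, m, 7), e), 7, n)), L := tup(tup(h(n, 7, m), h(e, m, 7), e), 7, n), P := h(e, tup(tup(h(n, 7, m), h(e, m, 7), e), 7, n), tup(tup(h(n, 7, m), h(e, m, 7), e), n, tup(tup(h(n, 7, m), h(e, m, 7), e), 7, n))).
Delete trivial equation n = n.
MGU = { M -> tup(tup(h(n, 7, m), h(e, m, 7), e), n, tup(tup(h(n, 7, m), h(e, m, 7), e), 7, n)), U -> tup(tup(h(n, 7, m), h(e, m, 7), e), n, tup(tup(h(n, 7, m), h(e, m, 7), e), 7, n)), L -> tup(tup(h(n, 7, m), h(e, m, 7), e), 7, n), P -> h(e, tup(tup(h(n, 7, m), h(e, m, 7), e), 7, n), tup(tup(h(n, 7, m), h(e, m, 7), e), n, tup(tup(h(n, 7, m), h(e, m, 7), e), 7, n))), T -> tup(h(n, 7, m), h(e, m, 7), e) }, so U -> tup(tup(h(n, 7, m), h(e, m, 7), e), n, tup(tup(h(n, 7, m), h(e, m, 7), e), 7, n)).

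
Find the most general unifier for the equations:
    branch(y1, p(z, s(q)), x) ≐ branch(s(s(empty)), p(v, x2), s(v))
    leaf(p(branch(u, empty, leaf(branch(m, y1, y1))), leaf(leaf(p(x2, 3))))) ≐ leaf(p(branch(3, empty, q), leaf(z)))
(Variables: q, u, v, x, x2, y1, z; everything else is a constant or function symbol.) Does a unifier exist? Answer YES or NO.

YES

Decompose branch/3: y1 ≐ s(s(empty)),  p(z, s(q)) ≐ p(v, x2),  x ≐ s(v).
Bind y1 := s(s(empty)); substituting into the one remaining equation that mentions y1 gives: leaf(p(branch(u, empty, leaf(branch(m, s(s(empty)), s(s(empty))))), leaf(leaf(p(x2, 3))))) ≐ leaf(p(branch(3, empty, q), leaf(z))).
Decompose p/2: z ≐ v,  s(q) ≐ x2.
Bind z := v; substituting into the one remaining equation that mentions z gives: leaf(p(branch(u, empty, leaf(branch(m, s(s(empty)), s(s(empty))))), leaf(leaf(p(x2, 3))))) ≐ leaf(p(branch(3, empty, q), leaf(v))).
Bind x2 := s(q); substituting into the one remaining equation that mentions x2 gives: leaf(p(branch(u, empty, leaf(branch(m, s(s(empty)), s(s(empty))))), leaf(leaf(p(s(q), 3))))) ≐ leaf(p(branch(3, empty, q), leaf(v))).
Bind x := s(v); no other remaining equation mentions x.
Decompose leaf/1: p(branch(u, empty, leaf(branch(m, s(s(empty)), s(s(empty))))), leaf(leaf(p(s(q), 3)))) ≐ p(branch(3, empty, q), leaf(v)).
Decompose p/2: branch(u, empty, leaf(branch(m, s(s(empty)), s(s(empty))))) ≐ branch(3, empty, q),  leaf(leaf(p(s(q), 3))) ≐ leaf(v).
Decompose branch/3: u ≐ 3,  empty ≐ empty,  leaf(branch(m, s(s(empty)), s(s(empty)))) ≐ q.
Bind u := 3; no other remaining equation mentions u.
Delete trivial equation empty ≐ empty.
Bind q := leaf(branch(m, s(s(empty)), s(s(empty)))); substituting into the remaining equation gives: leaf(leaf(p(s(leaf(branch(m, s(s(empty)), s(s(empty))))), 3))) ≐ leaf(v). Substituting into the earlier binding gives x2 := s(leaf(branch(m, s(s(empty)), s(s(empty))))).
Decompose leaf/1: leaf(p(s(leaf(branch(m, s(s(empty)), s(s(empty))))), 3)) ≐ v.
Bind v := leaf(p(s(leaf(branch(m, s(s(empty)), s(s(empty))))), 3)). Substituting into the earlier bindings gives z := leaf(p(s(leaf(branch(m, s(s(empty)), s(s(empty))))), 3)), x := s(leaf(p(s(leaf(branch(m, s(s(empty)), s(s(empty))))), 3))).
No equations remain and no clash or occurs-check failure arose, so a unifier exists.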